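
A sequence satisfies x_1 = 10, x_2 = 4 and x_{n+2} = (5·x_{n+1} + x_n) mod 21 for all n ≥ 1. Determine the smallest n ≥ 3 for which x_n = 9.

Computing terms: x_1 = 10,  x_2 = 4,  x_3 = 9,  x_4 = 7,  x_5 = 2,  x_6 = 17,  x_7 = 3,  x_8 = 11,  x_9 = 16,  x_{10} = 7,  x_{11} = 9,  x_{12} = 10,  x_{13} = 17,  x_{14} = 11,  x_{15} = 9,  x_{16} = 14,  x_{17} = 16,  x_{18} = 10,  x_{19} = 3,  x_{20} = 4,  x_{21} = 2,  x_{22} = 14,  x_{23} = 9,  x_{24} = 17,  x_{25} = 10,  x_{26} = 4.
Since (x_{25}, x_{26}) = (x_1, x_2) = (10, 4) (two consecutive terms determine the rest), the sequence is periodic with period 24.
The value 9 first appears (with n ≥ 3) at x_3.

3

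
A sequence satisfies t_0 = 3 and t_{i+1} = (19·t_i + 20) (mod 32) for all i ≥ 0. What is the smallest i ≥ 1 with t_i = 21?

7

Computing terms: t_0 = 3, t_1 = 13, t_2 = 11, t_3 = 5, t_4 = 19, t_5 = 29, t_6 = 27, t_7 = 21, t_8 = 3.
Since t_8 = t_0 = 3, the sequence is periodic with period 8.
The value 21 first appears (with i ≥ 1) at t_7.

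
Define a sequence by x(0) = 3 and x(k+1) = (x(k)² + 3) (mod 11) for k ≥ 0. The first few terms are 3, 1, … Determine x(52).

1

Listing terms: x(0) = 3; x(1) = 1; x(2) = 4; x(3) = 8; x(4) = 1.
Since x(4) = x(1) = 1, the sequence is eventually periodic: after a pre-period of length 1 it cycles with period 3.
For k ≥ 1, x(k) depends only on (k - 1) mod 3. (52 - 1) mod 3 = 0, so x(52) = x(1) = 1.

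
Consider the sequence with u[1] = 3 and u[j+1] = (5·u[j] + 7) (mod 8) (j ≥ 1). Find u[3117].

7

We have u[1] = 3; u[2] = 6; u[3] = 5; u[4] = 0; u[5] = 7; u[6] = 2; u[7] = 1; u[8] = 4; u[9] = 3.
Since u[9] = u[1] = 3, the sequence is periodic with period 8.
So u[3117] = u[1 + ((3117-1) mod 8)] = u[5] = 7.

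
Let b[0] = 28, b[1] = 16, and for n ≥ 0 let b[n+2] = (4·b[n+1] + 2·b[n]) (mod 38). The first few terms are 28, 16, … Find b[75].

18

b[0] = 28; b[1] = 16; b[2] = 6; b[3] = 18; b[4] = 8; b[5] = 30; b[6] = 22; b[7] = 34; b[8] = 28; b[9] = 28; b[10] = 16.
Since (b[9], b[10]) = (b[0], b[1]) = (28, 16) (two consecutive terms determine the rest), the sequence is periodic with period 9.
(75 - 0) mod 9 = 3, so b[75] = b[3] = 18.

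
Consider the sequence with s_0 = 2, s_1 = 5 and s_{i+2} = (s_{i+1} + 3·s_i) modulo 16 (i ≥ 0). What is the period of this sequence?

12

We have s_0 = 2, s_1 = 5, s_2 = 11, s_3 = 10, s_4 = 11, s_5 = 9, s_6 = 10, s_7 = 5, s_8 = 3, s_9 = 2, s_{10} = 11, s_{11} = 1, s_{12} = 2, s_{13} = 5.
Since (s_{12}, s_{13}) = (s_0, s_1) = (2, 5) (two consecutive terms determine the rest), the sequence is periodic with period 12.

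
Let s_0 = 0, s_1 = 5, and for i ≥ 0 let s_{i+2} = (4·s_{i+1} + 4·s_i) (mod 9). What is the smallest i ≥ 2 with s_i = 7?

5

Computing terms: s_0 = 0, s_1 = 5, s_2 = 2, s_3 = 1, s_4 = 3, s_5 = 7, s_6 = 4, s_7 = 8, s_8 = 3, s_9 = 8, s_{10} = 8, s_{11} = 1, s_{12} = 0, s_{13} = 4, s_{14} = 7, s_{15} = 8, s_{16} = 6, s_{17} = 2, s_{18} = 5, s_{19} = 1, s_{20} = 6, s_{21} = 1, s_{22} = 1, s_{23} = 8, s_{24} = 0, s_{25} = 5.
The sequence repeats with period 24.
The value 7 first appears (with i ≥ 2) at s_5.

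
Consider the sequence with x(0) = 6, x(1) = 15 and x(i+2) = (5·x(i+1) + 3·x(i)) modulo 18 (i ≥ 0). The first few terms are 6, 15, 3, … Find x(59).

We have x(0) = 6; x(1) = 15; x(2) = 3; x(3) = 6; x(4) = 3; x(5) = 15; x(6) = 12; x(7) = 15; x(8) = 3.
Since (x(7), x(8)) = (x(1), x(2)) = (15, 3) (two consecutive terms determine the rest), the sequence is eventually periodic: after a pre-period of length 1 it cycles with period 6.
For i ≥ 1, x(i) depends only on (i - 1) mod 6. (59 - 1) mod 6 = 4, so x(59) = x(5) = 15.

15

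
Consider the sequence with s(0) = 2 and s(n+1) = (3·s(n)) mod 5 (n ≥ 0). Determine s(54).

3

s(0) = 2,  s(1) = 1,  s(2) = 3,  s(3) = 4,  s(4) = 2.
Since s(4) = s(0) = 2, the sequence is periodic with period 4.
(54 - 0) mod 4 = 2, so s(54) = s(2) = 3.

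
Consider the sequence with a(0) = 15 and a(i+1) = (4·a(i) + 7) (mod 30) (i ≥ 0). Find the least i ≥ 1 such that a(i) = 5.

We have a(0) = 15; a(1) = 7; a(2) = 5; a(3) = 27; a(4) = 25; a(5) = 17; a(6) = 15.
Since a(6) = a(0) = 15, the sequence is periodic with period 6.
The value 5 first appears (with i ≥ 1) at a(2).

2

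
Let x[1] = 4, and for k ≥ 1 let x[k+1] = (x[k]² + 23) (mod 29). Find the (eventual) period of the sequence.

7

We have x[1] = 4, x[2] = 10, x[3] = 7, x[4] = 14, x[5] = 16, x[6] = 18, x[7] = 28, x[8] = 24, x[9] = 19, x[10] = 7.
Since x[10] = x[3] = 7, the sequence is eventually periodic: after a pre-period of length 2 it cycles with period 7.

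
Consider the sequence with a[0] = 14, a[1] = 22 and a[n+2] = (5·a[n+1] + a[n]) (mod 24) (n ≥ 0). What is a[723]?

a[0] = 14; a[1] = 22; a[2] = 4; a[3] = 18; a[4] = 22; a[5] = 8; a[6] = 14; a[7] = 6; a[8] = 20; a[9] = 10; a[10] = 22; a[11] = 0; a[12] = 22; a[13] = 14; a[14] = 20; a[15] = 18; a[16] = 14; a[17] = 16; a[18] = 22; a[19] = 6; a[20] = 4; a[21] = 2; a[22] = 14; a[23] = 0; a[24] = 14; a[25] = 22.
The sequence repeats with period 24.
(723 - 0) mod 24 = 3, so a[723] = a[3] = 18.

18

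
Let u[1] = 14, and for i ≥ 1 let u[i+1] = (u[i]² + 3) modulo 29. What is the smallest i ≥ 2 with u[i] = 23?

Listing terms: u[1] = 14, u[2] = 25, u[3] = 19, u[4] = 16, u[5] = 27, u[6] = 7, u[7] = 23, u[8] = 10, u[9] = 16.
Since u[9] = u[4] = 16, the sequence is eventually periodic: after a pre-period of length 3 it cycles with period 5.
The value 23 first appears (with i ≥ 2) at u[7].

7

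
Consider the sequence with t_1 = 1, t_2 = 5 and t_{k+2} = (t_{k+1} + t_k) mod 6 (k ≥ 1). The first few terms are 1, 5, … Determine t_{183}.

t_1 = 1,  t_2 = 5,  t_3 = 0,  t_4 = 5,  t_5 = 5,  t_6 = 4,  t_7 = 3,  t_8 = 1,  t_9 = 4,  t_{10} = 5,  t_{11} = 3,  t_{12} = 2,  t_{13} = 5,  t_{14} = 1,  t_{15} = 0,  t_{16} = 1,  t_{17} = 1,  t_{18} = 2,  t_{19} = 3,  t_{20} = 5,  t_{21} = 2,  t_{22} = 1,  t_{23} = 3,  t_{24} = 4,  t_{25} = 1,  t_{26} = 5.
The sequence repeats with period 24.
So t_{183} = t_{1 + ((183-1) mod 24)} = t_{15} = 0.

0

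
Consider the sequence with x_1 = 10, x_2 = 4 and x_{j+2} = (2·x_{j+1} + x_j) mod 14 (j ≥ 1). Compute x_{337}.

x_1 = 10; x_2 = 4; x_3 = 4; x_4 = 12; x_5 = 0; x_6 = 12; x_7 = 10; x_8 = 4.
The sequence repeats with period 6.
So x_{337} = x_{1 + ((337-1) mod 6)} = x_1 = 10.

10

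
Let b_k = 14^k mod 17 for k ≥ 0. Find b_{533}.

12

Listing terms: b_0 = 1,  b_1 = 14,  b_2 = 9,  b_3 = 7,  b_4 = 13,  b_5 = 12,  b_6 = 15,  b_7 = 6,  b_8 = 16,  b_9 = 3,  b_{10} = 8,  b_{11} = 10,  b_{12} = 4,  b_{13} = 5,  b_{14} = 2,  b_{15} = 11,  b_{16} = 1.
The sequence repeats with period 16.
(533 - 0) mod 16 = 5, so b_{533} = b_5 = 12.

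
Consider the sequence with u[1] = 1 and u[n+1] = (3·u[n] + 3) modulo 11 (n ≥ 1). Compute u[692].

6

u[1] = 1; u[2] = 6; u[3] = 10; u[4] = 0; u[5] = 3; u[6] = 1.
The sequence repeats with period 5.
So u[692] = u[1 + ((692-1) mod 5)] = u[2] = 6.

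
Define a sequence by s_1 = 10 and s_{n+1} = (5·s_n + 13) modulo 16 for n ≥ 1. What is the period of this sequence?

Listing terms: s_1 = 10,  s_2 = 15,  s_3 = 8,  s_4 = 5,  s_5 = 6,  s_6 = 11,  s_7 = 4,  s_8 = 1,  s_9 = 2,  s_{10} = 7,  s_{11} = 0,  s_{12} = 13,  s_{13} = 14,  s_{14} = 3,  s_{15} = 12,  s_{16} = 9,  s_{17} = 10.
Since s_{17} = s_1 = 10, the sequence is periodic with period 16.

16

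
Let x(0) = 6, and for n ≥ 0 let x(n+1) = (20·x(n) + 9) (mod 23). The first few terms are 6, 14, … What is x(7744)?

We have x(0) = 6,  x(1) = 14,  x(2) = 13,  x(3) = 16,  x(4) = 7,  x(5) = 11,  x(6) = 22,  x(7) = 12,  x(8) = 19,  x(9) = 21,  x(10) = 15,  x(11) = 10,  x(12) = 2,  x(13) = 3,  x(14) = 0,  x(15) = 9,  x(16) = 5,  x(17) = 17,  x(18) = 4,  x(19) = 20,  x(20) = 18,  x(21) = 1,  x(22) = 6.
The sequence repeats with period 22.
So x(7744) = x(0 + ((7744-0) mod 22)) = x(0) = 6.

6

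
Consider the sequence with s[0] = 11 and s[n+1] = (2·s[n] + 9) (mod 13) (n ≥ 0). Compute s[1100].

2

Computing terms: s[0] = 11,  s[1] = 5,  s[2] = 6,  s[3] = 8,  s[4] = 12,  s[5] = 7,  s[6] = 10,  s[7] = 3,  s[8] = 2,  s[9] = 0,  s[10] = 9,  s[11] = 1,  s[12] = 11.
Since s[12] = s[0] = 11, the sequence is periodic with period 12.
So s[1100] = s[0 + ((1100-0) mod 12)] = s[8] = 2.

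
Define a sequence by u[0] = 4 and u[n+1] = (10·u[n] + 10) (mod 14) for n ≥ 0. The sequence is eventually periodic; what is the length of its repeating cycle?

6

Listing terms: u[0] = 4; u[1] = 8; u[2] = 6; u[3] = 0; u[4] = 10; u[5] = 12; u[6] = 4.
The sequence repeats with period 6.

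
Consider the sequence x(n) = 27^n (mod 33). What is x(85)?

x(1) = 27,  x(2) = 3,  x(3) = 15,  x(4) = 9,  x(5) = 12,  x(6) = 27.
The sequence repeats with period 5.
So x(85) = x(1 + ((85-1) mod 5)) = x(5) = 12.

12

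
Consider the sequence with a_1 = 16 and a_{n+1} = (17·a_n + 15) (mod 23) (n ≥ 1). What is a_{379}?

a_1 = 16; a_2 = 11; a_3 = 18; a_4 = 22; a_5 = 21; a_6 = 4; a_7 = 14; a_8 = 0; a_9 = 15; a_{10} = 17; a_{11} = 5; a_{12} = 8; a_{13} = 13; a_{14} = 6; a_{15} = 2; a_{16} = 3; a_{17} = 20; a_{18} = 10; a_{19} = 1; a_{20} = 9; a_{21} = 7; a_{22} = 19; a_{23} = 16.
Since a_{23} = a_1 = 16, the sequence is periodic with period 22.
So a_{379} = a_{1 + ((379-1) mod 22)} = a_5 = 21.

21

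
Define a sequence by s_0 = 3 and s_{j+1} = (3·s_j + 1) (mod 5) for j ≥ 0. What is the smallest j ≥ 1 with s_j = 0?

1

Computing terms: s_0 = 3, s_1 = 0, s_2 = 1, s_3 = 4, s_4 = 3.
Since s_4 = s_0 = 3, the sequence is periodic with period 4.
The value 0 first appears (with j ≥ 1) at s_1.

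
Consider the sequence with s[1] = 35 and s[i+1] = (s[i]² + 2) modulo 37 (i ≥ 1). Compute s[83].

s[1] = 35, s[2] = 6, s[3] = 1, s[4] = 3, s[5] = 11, s[6] = 12, s[7] = 35.
Since s[7] = s[1] = 35, the sequence is periodic with period 6.
(83 - 1) mod 6 = 4, so s[83] = s[5] = 11.

11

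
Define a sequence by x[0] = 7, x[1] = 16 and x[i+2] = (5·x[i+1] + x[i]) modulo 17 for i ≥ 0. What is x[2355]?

Computing terms: x[0] = 7,  x[1] = 16,  x[2] = 2,  x[3] = 9,  x[4] = 13,  x[5] = 6,  x[6] = 9,  x[7] = 0,  x[8] = 9,  x[9] = 11,  x[10] = 13,  x[11] = 8,  x[12] = 2,  x[13] = 1,  x[14] = 7,  x[15] = 2,  x[16] = 0,  x[17] = 2,  x[18] = 10,  x[19] = 1,  x[20] = 15,  x[21] = 8,  x[22] = 4,  x[23] = 11,  x[24] = 8,  x[25] = 0,  x[26] = 8,  x[27] = 6,  x[28] = 4,  x[29] = 9,  x[30] = 15,  x[31] = 16,  x[32] = 10,  x[33] = 15,  x[34] = 0,  x[35] = 15,  x[36] = 7,  x[37] = 16.
The sequence repeats with period 36.
So x[2355] = x[0 + ((2355-0) mod 36)] = x[15] = 2.

2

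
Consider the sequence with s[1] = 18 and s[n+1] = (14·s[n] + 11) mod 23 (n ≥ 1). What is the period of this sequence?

22

s[1] = 18, s[2] = 10, s[3] = 13, s[4] = 9, s[5] = 22, s[6] = 20, s[7] = 15, s[8] = 14, s[9] = 0, s[10] = 11, s[11] = 4, s[12] = 21, s[13] = 6, s[14] = 3, s[15] = 7, s[16] = 17, s[17] = 19, s[18] = 1, s[19] = 2, s[20] = 16, s[21] = 5, s[22] = 12, s[23] = 18.
The sequence repeats with period 22.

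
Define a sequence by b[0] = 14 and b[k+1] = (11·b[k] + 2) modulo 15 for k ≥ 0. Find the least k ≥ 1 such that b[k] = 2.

Listing terms: b[0] = 14; b[1] = 6; b[2] = 8; b[3] = 0; b[4] = 2; b[5] = 9; b[6] = 11; b[7] = 3; b[8] = 5; b[9] = 12; b[10] = 14.
The sequence repeats with period 10.
The value 2 first appears (with k ≥ 1) at b[4].

4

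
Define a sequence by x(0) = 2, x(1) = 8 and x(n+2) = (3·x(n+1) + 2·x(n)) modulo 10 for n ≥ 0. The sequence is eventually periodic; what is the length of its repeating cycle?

Computing terms: x(0) = 2,  x(1) = 8,  x(2) = 8,  x(3) = 0,  x(4) = 6,  x(5) = 8,  x(6) = 6,  x(7) = 4,  x(8) = 4,  x(9) = 0,  x(10) = 8,  x(11) = 4,  x(12) = 8,  x(13) = 2,  x(14) = 2,  x(15) = 0,  x(16) = 4,  x(17) = 2,  x(18) = 4,  x(19) = 6,  x(20) = 6,  x(21) = 0,  x(22) = 2,  x(23) = 6,  x(24) = 2,  x(25) = 8.
The sequence repeats with period 24.

24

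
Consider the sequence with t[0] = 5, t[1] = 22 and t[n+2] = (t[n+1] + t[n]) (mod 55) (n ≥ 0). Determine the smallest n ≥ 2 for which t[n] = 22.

21

Computing terms: t[0] = 5; t[1] = 22; t[2] = 27; t[3] = 49; t[4] = 21; t[5] = 15; t[6] = 36; t[7] = 51; t[8] = 32; t[9] = 28; t[10] = 5; t[11] = 33; t[12] = 38; t[13] = 16; t[14] = 54; t[15] = 15; t[16] = 14; t[17] = 29; t[18] = 43; t[19] = 17; t[20] = 5; t[21] = 22.
The sequence repeats with period 20.
The value 22 next appears (with n ≥ 2) at t[21].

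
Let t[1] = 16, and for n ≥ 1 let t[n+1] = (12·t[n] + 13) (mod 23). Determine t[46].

Computing terms: t[1] = 16,  t[2] = 21,  t[3] = 12,  t[4] = 19,  t[5] = 11,  t[6] = 7,  t[7] = 5,  t[8] = 4,  t[9] = 15,  t[10] = 9,  t[11] = 6,  t[12] = 16.
Since t[12] = t[1] = 16, the sequence is periodic with period 11.
So t[46] = t[1 + ((46-1) mod 11)] = t[2] = 21.

21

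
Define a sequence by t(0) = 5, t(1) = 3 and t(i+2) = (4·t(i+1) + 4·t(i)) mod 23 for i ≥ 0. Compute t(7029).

20

We have t(0) = 5; t(1) = 3; t(2) = 9; t(3) = 2; t(4) = 21; t(5) = 0; t(6) = 15; t(7) = 14; t(8) = 1; t(9) = 14; t(10) = 14; t(11) = 20; t(12) = 21; t(13) = 3; t(14) = 4; t(15) = 5; t(16) = 13; t(17) = 3; t(18) = 18; t(19) = 15; t(20) = 17; t(21) = 13; t(22) = 5; t(23) = 3.
The sequence repeats with period 22.
So t(7029) = t(0 + ((7029-0) mod 22)) = t(11) = 20.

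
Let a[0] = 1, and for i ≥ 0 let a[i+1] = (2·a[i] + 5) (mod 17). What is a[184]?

Listing terms: a[0] = 1; a[1] = 7; a[2] = 2; a[3] = 9; a[4] = 6; a[5] = 0; a[6] = 5; a[7] = 15; a[8] = 1.
The sequence repeats with period 8.
(184 - 0) mod 8 = 0, so a[184] = a[0] = 1.

1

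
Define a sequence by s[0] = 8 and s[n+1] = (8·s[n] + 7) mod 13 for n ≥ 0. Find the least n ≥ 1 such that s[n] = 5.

We have s[0] = 8, s[1] = 6, s[2] = 3, s[3] = 5, s[4] = 8.
The sequence repeats with period 4.
The value 5 first appears (with n ≥ 1) at s[3].

3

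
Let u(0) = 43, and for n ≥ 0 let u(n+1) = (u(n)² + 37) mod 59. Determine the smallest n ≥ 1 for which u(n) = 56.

u(0) = 43, u(1) = 57, u(2) = 41, u(3) = 7, u(4) = 27, u(5) = 58, u(6) = 38, u(7) = 6, u(8) = 14, u(9) = 56, u(10) = 46, u(11) = 29, u(12) = 52, u(13) = 27.
Since u(13) = u(4) = 27, the sequence is eventually periodic: after a pre-period of length 4 it cycles with period 9.
The value 56 first appears (with n ≥ 1) at u(9).

9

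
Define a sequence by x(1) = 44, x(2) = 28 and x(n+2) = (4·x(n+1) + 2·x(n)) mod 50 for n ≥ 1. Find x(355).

We have x(1) = 44; x(2) = 28; x(3) = 0; x(4) = 6; x(5) = 24; x(6) = 8; x(7) = 30; x(8) = 36; x(9) = 4; x(10) = 38; x(11) = 10; x(12) = 16; x(13) = 34; x(14) = 18; x(15) = 40; x(16) = 46; x(17) = 14; x(18) = 48; x(19) = 20; x(20) = 26; x(21) = 44; x(22) = 28.
Since (x(21), x(22)) = (x(1), x(2)) = (44, 28) (two consecutive terms determine the rest), the sequence is periodic with period 20.
So x(355) = x(1 + ((355-1) mod 20)) = x(15) = 40.

40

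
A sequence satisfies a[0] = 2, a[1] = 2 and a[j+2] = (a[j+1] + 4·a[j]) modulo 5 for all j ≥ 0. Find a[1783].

2

Computing terms: a[0] = 2, a[1] = 2, a[2] = 0, a[3] = 3, a[4] = 3, a[5] = 0, a[6] = 2, a[7] = 2.
The sequence repeats with period 6.
So a[1783] = a[0 + ((1783-0) mod 6)] = a[1] = 2.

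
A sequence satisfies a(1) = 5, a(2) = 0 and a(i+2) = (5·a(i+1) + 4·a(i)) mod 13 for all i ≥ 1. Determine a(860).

We have a(1) = 5,  a(2) = 0,  a(3) = 7,  a(4) = 9,  a(5) = 8,  a(6) = 11,  a(7) = 9,  a(8) = 11,  a(9) = 0,  a(10) = 5,  a(11) = 12,  a(12) = 2,  a(13) = 6,  a(14) = 12,  a(15) = 6,  a(16) = 0,  a(17) = 11,  a(18) = 3,  a(19) = 7,  a(20) = 8,  a(21) = 3,  a(22) = 8,  a(23) = 0,  a(24) = 6,  a(25) = 4,  a(26) = 5,  a(27) = 2,  a(28) = 4,  a(29) = 2,  a(30) = 0,  a(31) = 8,  a(32) = 1,  a(33) = 11,  a(34) = 7,  a(35) = 1,  a(36) = 7,  a(37) = 0,  a(38) = 2,  a(39) = 10,  a(40) = 6,  a(41) = 5,  a(42) = 10,  a(43) = 5,  a(44) = 0.
The sequence repeats with period 42.
So a(860) = a(1 + ((860-1) mod 42)) = a(20) = 8.

8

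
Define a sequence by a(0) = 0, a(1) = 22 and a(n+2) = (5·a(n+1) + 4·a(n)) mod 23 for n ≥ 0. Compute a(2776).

Listing terms: a(0) = 0, a(1) = 22, a(2) = 18, a(3) = 17, a(4) = 19, a(5) = 2, a(6) = 17, a(7) = 1, a(8) = 4, a(9) = 1, a(10) = 21, a(11) = 17, a(12) = 8, a(13) = 16, a(14) = 20, a(15) = 3, a(16) = 3, a(17) = 4, a(18) = 9, a(19) = 15, a(20) = 19, a(21) = 17, a(22) = 0, a(23) = 22.
Since (a(22), a(23)) = (a(0), a(1)) = (0, 22) (two consecutive terms determine the rest), the sequence is periodic with period 22.
(2776 - 0) mod 22 = 4, so a(2776) = a(4) = 19.

19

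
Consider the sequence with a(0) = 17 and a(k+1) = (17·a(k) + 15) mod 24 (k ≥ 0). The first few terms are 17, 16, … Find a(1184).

Computing terms: a(0) = 17,  a(1) = 16,  a(2) = 23,  a(3) = 22,  a(4) = 5,  a(5) = 4,  a(6) = 11,  a(7) = 10,  a(8) = 17.
The sequence repeats with period 8.
(1184 - 0) mod 8 = 0, so a(1184) = a(0) = 17.

17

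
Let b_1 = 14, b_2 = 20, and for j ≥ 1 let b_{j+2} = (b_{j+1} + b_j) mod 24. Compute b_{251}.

16

Listing terms: b_1 = 14; b_2 = 20; b_3 = 10; b_4 = 6; b_5 = 16; b_6 = 22; b_7 = 14; b_8 = 12; b_9 = 2; b_{10} = 14; b_{11} = 16; b_{12} = 6; b_{13} = 22; b_{14} = 4; b_{15} = 2; b_{16} = 6; b_{17} = 8; b_{18} = 14; b_{19} = 22; b_{20} = 12; b_{21} = 10; b_{22} = 22; b_{23} = 8; b_{24} = 6; b_{25} = 14; b_{26} = 20.
Since (b_{25}, b_{26}) = (b_1, b_2) = (14, 20) (two consecutive terms determine the rest), the sequence is periodic with period 24.
(251 - 1) mod 24 = 10, so b_{251} = b_{11} = 16.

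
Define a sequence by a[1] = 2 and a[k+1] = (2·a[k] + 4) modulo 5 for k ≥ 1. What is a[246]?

We have a[1] = 2, a[2] = 3, a[3] = 0, a[4] = 4, a[5] = 2.
Since a[5] = a[1] = 2, the sequence is periodic with period 4.
(246 - 1) mod 4 = 1, so a[246] = a[2] = 3.

3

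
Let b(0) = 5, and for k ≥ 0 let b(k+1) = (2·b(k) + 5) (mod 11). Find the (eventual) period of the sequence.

10

Computing terms: b(0) = 5; b(1) = 4; b(2) = 2; b(3) = 9; b(4) = 1; b(5) = 7; b(6) = 8; b(7) = 10; b(8) = 3; b(9) = 0; b(10) = 5.
Since b(10) = b(0) = 5, the sequence is periodic with period 10.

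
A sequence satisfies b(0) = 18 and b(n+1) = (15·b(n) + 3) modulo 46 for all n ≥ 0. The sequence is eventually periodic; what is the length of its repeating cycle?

22

Listing terms: b(0) = 18; b(1) = 43; b(2) = 4; b(3) = 17; b(4) = 28; b(5) = 9; b(6) = 0; b(7) = 3; b(8) = 2; b(9) = 33; b(10) = 38; b(11) = 21; b(12) = 42; b(13) = 35; b(14) = 22; b(15) = 11; b(16) = 30; b(17) = 39; b(18) = 36; b(19) = 37; b(20) = 6; b(21) = 1; b(22) = 18.
The sequence repeats with period 22.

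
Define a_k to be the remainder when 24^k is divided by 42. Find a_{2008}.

18

We have a_0 = 1; a_1 = 24; a_2 = 30; a_3 = 6; a_4 = 18; a_5 = 12; a_6 = 36; a_7 = 24.
Since a_7 = a_1 = 24, the sequence is eventually periodic: after a pre-period of length 1 it cycles with period 6.
For k ≥ 1, a_k depends only on (k - 1) mod 6. (2008 - 1) mod 6 = 3, so a_{2008} = a_4 = 18.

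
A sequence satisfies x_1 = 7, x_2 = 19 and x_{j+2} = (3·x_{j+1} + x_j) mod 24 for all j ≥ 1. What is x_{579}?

We have x_1 = 7; x_2 = 19; x_3 = 16; x_4 = 19; x_5 = 1; x_6 = 22; x_7 = 19; x_8 = 7; x_9 = 16; x_{10} = 7; x_{11} = 13; x_{12} = 22; x_{13} = 7; x_{14} = 19.
The sequence repeats with period 12.
(579 - 1) mod 12 = 2, so x_{579} = x_3 = 16.

16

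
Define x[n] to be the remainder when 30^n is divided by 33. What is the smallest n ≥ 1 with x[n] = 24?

Computing terms: x[0] = 1,  x[1] = 30,  x[2] = 9,  x[3] = 6,  x[4] = 15,  x[5] = 21,  x[6] = 3,  x[7] = 24,  x[8] = 27,  x[9] = 18,  x[10] = 12,  x[11] = 30.
Since x[11] = x[1] = 30, the sequence is eventually periodic: after a pre-period of length 1 it cycles with period 10.
The value 24 first appears (with n ≥ 1) at x[7].

7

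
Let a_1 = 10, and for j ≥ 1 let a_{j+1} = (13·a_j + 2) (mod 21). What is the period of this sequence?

6

a_1 = 10,  a_2 = 6,  a_3 = 17,  a_4 = 13,  a_5 = 3,  a_6 = 20,  a_7 = 10.
The sequence repeats with period 6.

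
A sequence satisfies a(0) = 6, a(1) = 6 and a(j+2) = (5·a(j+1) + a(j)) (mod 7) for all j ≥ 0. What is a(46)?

0

Computing terms: a(0) = 6; a(1) = 6; a(2) = 1; a(3) = 4; a(4) = 0; a(5) = 4; a(6) = 6; a(7) = 6.
Since (a(6), a(7)) = (a(0), a(1)) = (6, 6) (two consecutive terms determine the rest), the sequence is periodic with period 6.
(46 - 0) mod 6 = 4, so a(46) = a(4) = 0.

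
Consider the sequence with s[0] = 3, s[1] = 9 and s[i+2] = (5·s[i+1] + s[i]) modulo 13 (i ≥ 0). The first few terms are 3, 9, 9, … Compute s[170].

9

We have s[0] = 3,  s[1] = 9,  s[2] = 9,  s[3] = 2,  s[4] = 6,  s[5] = 6,  s[6] = 10,  s[7] = 4,  s[8] = 4,  s[9] = 11,  s[10] = 7,  s[11] = 7,  s[12] = 3,  s[13] = 9.
Since (s[12], s[13]) = (s[0], s[1]) = (3, 9) (two consecutive terms determine the rest), the sequence is periodic with period 12.
(170 - 0) mod 12 = 2, so s[170] = s[2] = 9.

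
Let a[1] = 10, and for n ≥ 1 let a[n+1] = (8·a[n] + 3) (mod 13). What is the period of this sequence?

4

We have a[1] = 10,  a[2] = 5,  a[3] = 4,  a[4] = 9,  a[5] = 10.
The sequence repeats with period 4.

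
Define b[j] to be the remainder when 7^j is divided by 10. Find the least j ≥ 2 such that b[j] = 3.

3

b[1] = 7,  b[2] = 9,  b[3] = 3,  b[4] = 1,  b[5] = 7.
Since b[5] = b[1] = 7, the sequence is periodic with period 4.
The value 3 first appears (with j ≥ 2) at b[3].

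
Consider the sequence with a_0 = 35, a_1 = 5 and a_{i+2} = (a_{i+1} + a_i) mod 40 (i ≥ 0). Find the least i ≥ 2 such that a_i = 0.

2

Computing terms: a_0 = 35,  a_1 = 5,  a_2 = 0,  a_3 = 5,  a_4 = 5,  a_5 = 10,  a_6 = 15,  a_7 = 25,  a_8 = 0,  a_9 = 25,  a_{10} = 25,  a_{11} = 10,  a_{12} = 35,  a_{13} = 5.
Since (a_{12}, a_{13}) = (a_0, a_1) = (35, 5) (two consecutive terms determine the rest), the sequence is periodic with period 12.
The value 0 first appears (with i ≥ 2) at a_2.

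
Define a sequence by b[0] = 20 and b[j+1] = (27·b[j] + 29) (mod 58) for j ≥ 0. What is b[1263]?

43

b[0] = 20,  b[1] = 47,  b[2] = 22,  b[3] = 43,  b[4] = 30,  b[5] = 27,  b[6] = 4,  b[7] = 21,  b[8] = 16,  b[9] = 55,  b[10] = 6,  b[11] = 17,  b[12] = 24,  b[13] = 39,  b[14] = 38,  b[15] = 11,  b[16] = 36,  b[17] = 15,  b[18] = 28,  b[19] = 31,  b[20] = 54,  b[21] = 37,  b[22] = 42,  b[23] = 3,  b[24] = 52,  b[25] = 41,  b[26] = 34,  b[27] = 19,  b[28] = 20.
Since b[28] = b[0] = 20, the sequence is periodic with period 28.
So b[1263] = b[0 + ((1263-0) mod 28)] = b[3] = 43.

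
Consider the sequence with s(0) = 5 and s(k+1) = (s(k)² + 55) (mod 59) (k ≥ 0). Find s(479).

Listing terms: s(0) = 5; s(1) = 21; s(2) = 24; s(3) = 41; s(4) = 25; s(5) = 31; s(6) = 13; s(7) = 47; s(8) = 22; s(9) = 8; s(10) = 1; s(11) = 56; s(12) = 5.
Since s(12) = s(0) = 5, the sequence is periodic with period 12.
(479 - 0) mod 12 = 11, so s(479) = s(11) = 56.

56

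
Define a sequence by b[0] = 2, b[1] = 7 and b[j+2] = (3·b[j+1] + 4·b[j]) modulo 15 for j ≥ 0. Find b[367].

b[0] = 2; b[1] = 7; b[2] = 14; b[3] = 10; b[4] = 11; b[5] = 13; b[6] = 8; b[7] = 1; b[8] = 5; b[9] = 4; b[10] = 2; b[11] = 7.
The sequence repeats with period 10.
So b[367] = b[0 + ((367-0) mod 10)] = b[7] = 1.

1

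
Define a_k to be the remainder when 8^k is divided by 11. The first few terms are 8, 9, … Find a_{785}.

10

Computing terms: a_1 = 8; a_2 = 9; a_3 = 6; a_4 = 4; a_5 = 10; a_6 = 3; a_7 = 2; a_8 = 5; a_9 = 7; a_{10} = 1; a_{11} = 8.
Since a_{11} = a_1 = 8, the sequence is periodic with period 10.
(785 - 1) mod 10 = 4, so a_{785} = a_5 = 10.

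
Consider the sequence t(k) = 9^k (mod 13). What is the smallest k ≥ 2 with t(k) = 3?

We have t(1) = 9,  t(2) = 3,  t(3) = 1,  t(4) = 9.
The sequence repeats with period 3.
The value 3 first appears (with k ≥ 2) at t(2).

2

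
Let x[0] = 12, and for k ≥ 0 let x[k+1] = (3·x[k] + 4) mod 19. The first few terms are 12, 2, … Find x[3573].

x[0] = 12; x[1] = 2; x[2] = 10; x[3] = 15; x[4] = 11; x[5] = 18; x[6] = 1; x[7] = 7; x[8] = 6; x[9] = 3; x[10] = 13; x[11] = 5; x[12] = 0; x[13] = 4; x[14] = 16; x[15] = 14; x[16] = 8; x[17] = 9; x[18] = 12.
Since x[18] = x[0] = 12, the sequence is periodic with period 18.
So x[3573] = x[0 + ((3573-0) mod 18)] = x[9] = 3.

3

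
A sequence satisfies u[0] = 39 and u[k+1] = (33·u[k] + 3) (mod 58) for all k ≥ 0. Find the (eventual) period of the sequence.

14

Computing terms: u[0] = 39; u[1] = 14; u[2] = 1; u[3] = 36; u[4] = 31; u[5] = 40; u[6] = 47; u[7] = 46; u[8] = 13; u[9] = 26; u[10] = 49; u[11] = 54; u[12] = 45; u[13] = 38; u[14] = 39.
The sequence repeats with period 14.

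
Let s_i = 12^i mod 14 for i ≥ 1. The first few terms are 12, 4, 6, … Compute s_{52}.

2

Listing terms: s_1 = 12; s_2 = 4; s_3 = 6; s_4 = 2; s_5 = 10; s_6 = 8; s_7 = 12.
The sequence repeats with period 6.
(52 - 1) mod 6 = 3, so s_{52} = s_4 = 2.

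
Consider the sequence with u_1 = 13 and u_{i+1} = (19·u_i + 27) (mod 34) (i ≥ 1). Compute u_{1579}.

31

u_1 = 13, u_2 = 2, u_3 = 31, u_4 = 4, u_5 = 1, u_6 = 12, u_7 = 17, u_8 = 10, u_9 = 13.
The sequence repeats with period 8.
(1579 - 1) mod 8 = 2, so u_{1579} = u_3 = 31.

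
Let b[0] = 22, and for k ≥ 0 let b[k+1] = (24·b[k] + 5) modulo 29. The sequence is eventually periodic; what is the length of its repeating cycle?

7

b[0] = 22, b[1] = 11, b[2] = 8, b[3] = 23, b[4] = 6, b[5] = 4, b[6] = 14, b[7] = 22.
Since b[7] = b[0] = 22, the sequence is periodic with period 7.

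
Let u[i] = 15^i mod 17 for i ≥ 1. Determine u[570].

4

Computing terms: u[1] = 15,  u[2] = 4,  u[3] = 9,  u[4] = 16,  u[5] = 2,  u[6] = 13,  u[7] = 8,  u[8] = 1,  u[9] = 15.
Since u[9] = u[1] = 15, the sequence is periodic with period 8.
So u[570] = u[1 + ((570-1) mod 8)] = u[2] = 4.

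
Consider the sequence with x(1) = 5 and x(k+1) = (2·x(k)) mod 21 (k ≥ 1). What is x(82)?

19

x(1) = 5, x(2) = 10, x(3) = 20, x(4) = 19, x(5) = 17, x(6) = 13, x(7) = 5.
Since x(7) = x(1) = 5, the sequence is periodic with period 6.
(82 - 1) mod 6 = 3, so x(82) = x(4) = 19.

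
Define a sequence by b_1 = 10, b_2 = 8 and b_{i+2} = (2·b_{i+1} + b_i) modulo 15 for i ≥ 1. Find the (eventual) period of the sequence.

Listing terms: b_1 = 10,  b_2 = 8,  b_3 = 11,  b_4 = 0,  b_5 = 11,  b_6 = 7,  b_7 = 10,  b_8 = 12,  b_9 = 4,  b_{10} = 5,  b_{11} = 14,  b_{12} = 3,  b_{13} = 5,  b_{14} = 13,  b_{15} = 1,  b_{16} = 0,  b_{17} = 1,  b_{18} = 2,  b_{19} = 5,  b_{20} = 12,  b_{21} = 14,  b_{22} = 10,  b_{23} = 4,  b_{24} = 3,  b_{25} = 10,  b_{26} = 8.
The sequence repeats with period 24.

24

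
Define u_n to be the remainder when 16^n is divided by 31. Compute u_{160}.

1

We have u_1 = 16,  u_2 = 8,  u_3 = 4,  u_4 = 2,  u_5 = 1,  u_6 = 16.
The sequence repeats with period 5.
(160 - 1) mod 5 = 4, so u_{160} = u_5 = 1.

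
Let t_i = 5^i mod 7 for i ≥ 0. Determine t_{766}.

Computing terms: t_0 = 1,  t_1 = 5,  t_2 = 4,  t_3 = 6,  t_4 = 2,  t_5 = 3,  t_6 = 1.
Since t_6 = t_0 = 1, the sequence is periodic with period 6.
So t_{766} = t_{0 + ((766-0) mod 6)} = t_4 = 2.

2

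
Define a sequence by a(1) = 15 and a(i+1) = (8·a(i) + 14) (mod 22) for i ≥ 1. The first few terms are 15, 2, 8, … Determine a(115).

a(1) = 15, a(2) = 2, a(3) = 8, a(4) = 12, a(5) = 0, a(6) = 14, a(7) = 16, a(8) = 10, a(9) = 6, a(10) = 18, a(11) = 4, a(12) = 2.
Since a(12) = a(2) = 2, the sequence is eventually periodic: after a pre-period of length 1 it cycles with period 10.
For i ≥ 2, a(i) depends only on (i - 2) mod 10. (115 - 2) mod 10 = 3, so a(115) = a(5) = 0.

0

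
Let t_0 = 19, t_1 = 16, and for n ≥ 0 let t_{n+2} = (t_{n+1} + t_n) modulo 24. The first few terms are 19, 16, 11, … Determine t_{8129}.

1

Listing terms: t_0 = 19,  t_1 = 16,  t_2 = 11,  t_3 = 3,  t_4 = 14,  t_5 = 17,  t_6 = 7,  t_7 = 0,  t_8 = 7,  t_9 = 7,  t_{10} = 14,  t_{11} = 21,  t_{12} = 11,  t_{13} = 8,  t_{14} = 19,  t_{15} = 3,  t_{16} = 22,  t_{17} = 1,  t_{18} = 23,  t_{19} = 0,  t_{20} = 23,  t_{21} = 23,  t_{22} = 22,  t_{23} = 21,  t_{24} = 19,  t_{25} = 16.
The sequence repeats with period 24.
(8129 - 0) mod 24 = 17, so t_{8129} = t_{17} = 1.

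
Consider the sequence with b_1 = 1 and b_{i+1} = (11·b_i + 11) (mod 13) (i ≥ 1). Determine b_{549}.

10

Computing terms: b_1 = 1; b_2 = 9; b_3 = 6; b_4 = 12; b_5 = 0; b_6 = 11; b_7 = 2; b_8 = 7; b_9 = 10; b_{10} = 4; b_{11} = 3; b_{12} = 5; b_{13} = 1.
The sequence repeats with period 12.
(549 - 1) mod 12 = 8, so b_{549} = b_9 = 10.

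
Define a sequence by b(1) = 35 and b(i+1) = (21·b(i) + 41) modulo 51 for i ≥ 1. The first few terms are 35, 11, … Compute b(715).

We have b(1) = 35, b(2) = 11, b(3) = 17, b(4) = 41, b(5) = 35.
The sequence repeats with period 4.
So b(715) = b(1 + ((715-1) mod 4)) = b(3) = 17.

17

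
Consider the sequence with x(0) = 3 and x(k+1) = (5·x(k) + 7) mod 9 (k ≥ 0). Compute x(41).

1

Listing terms: x(0) = 3,  x(1) = 4,  x(2) = 0,  x(3) = 7,  x(4) = 6,  x(5) = 1,  x(6) = 3.
Since x(6) = x(0) = 3, the sequence is periodic with period 6.
(41 - 0) mod 6 = 5, so x(41) = x(5) = 1.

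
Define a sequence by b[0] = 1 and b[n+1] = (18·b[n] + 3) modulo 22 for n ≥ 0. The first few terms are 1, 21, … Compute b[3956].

11

Computing terms: b[0] = 1,  b[1] = 21,  b[2] = 7,  b[3] = 19,  b[4] = 15,  b[5] = 9,  b[6] = 11,  b[7] = 3,  b[8] = 13,  b[9] = 17,  b[10] = 1.
The sequence repeats with period 10.
(3956 - 0) mod 10 = 6, so b[3956] = b[6] = 11.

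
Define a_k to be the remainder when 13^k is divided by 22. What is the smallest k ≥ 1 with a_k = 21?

5

a_0 = 1,  a_1 = 13,  a_2 = 15,  a_3 = 19,  a_4 = 5,  a_5 = 21,  a_6 = 9,  a_7 = 7,  a_8 = 3,  a_9 = 17,  a_{10} = 1.
The sequence repeats with period 10.
The value 21 first appears (with k ≥ 1) at a_5.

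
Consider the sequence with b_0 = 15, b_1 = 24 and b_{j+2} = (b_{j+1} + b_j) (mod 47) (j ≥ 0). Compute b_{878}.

b_0 = 15, b_1 = 24, b_2 = 39, b_3 = 16, b_4 = 8, b_5 = 24, b_6 = 32, b_7 = 9, b_8 = 41, b_9 = 3, b_{10} = 44, b_{11} = 0, b_{12} = 44, b_{13} = 44, b_{14} = 41, b_{15} = 38, b_{16} = 32, b_{17} = 23, b_{18} = 8, b_{19} = 31, b_{20} = 39, b_{21} = 23, b_{22} = 15, b_{23} = 38, b_{24} = 6, b_{25} = 44, b_{26} = 3, b_{27} = 0, b_{28} = 3, b_{29} = 3, b_{30} = 6, b_{31} = 9, b_{32} = 15, b_{33} = 24.
The sequence repeats with period 32.
(878 - 0) mod 32 = 14, so b_{878} = b_{14} = 41.

41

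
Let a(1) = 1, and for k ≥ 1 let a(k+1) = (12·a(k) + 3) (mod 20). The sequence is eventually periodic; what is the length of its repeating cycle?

4

Computing terms: a(1) = 1,  a(2) = 15,  a(3) = 3,  a(4) = 19,  a(5) = 11,  a(6) = 15.
Since a(6) = a(2) = 15, the sequence is eventually periodic: after a pre-period of length 1 it cycles with period 4.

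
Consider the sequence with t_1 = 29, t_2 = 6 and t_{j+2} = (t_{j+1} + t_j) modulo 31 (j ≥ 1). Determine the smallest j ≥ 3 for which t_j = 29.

Computing terms: t_1 = 29, t_2 = 6, t_3 = 4, t_4 = 10, t_5 = 14, t_6 = 24, t_7 = 7, t_8 = 0, t_9 = 7, t_{10} = 7, t_{11} = 14, t_{12} = 21, t_{13} = 4, t_{14} = 25, t_{15} = 29, t_{16} = 23, t_{17} = 21, t_{18} = 13, t_{19} = 3, t_{20} = 16, t_{21} = 19, t_{22} = 4, t_{23} = 23, t_{24} = 27, t_{25} = 19, t_{26} = 15, t_{27} = 3, t_{28} = 18, t_{29} = 21, t_{30} = 8, t_{31} = 29, t_{32} = 6.
Since (t_{31}, t_{32}) = (t_1, t_2) = (29, 6) (two consecutive terms determine the rest), the sequence is periodic with period 30.
The value 29 first appears (with j ≥ 3) at t_{15}.

15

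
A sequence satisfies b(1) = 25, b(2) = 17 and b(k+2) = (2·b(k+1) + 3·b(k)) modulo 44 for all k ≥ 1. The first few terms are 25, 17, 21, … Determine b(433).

21

Computing terms: b(1) = 25,  b(2) = 17,  b(3) = 21,  b(4) = 5,  b(5) = 29,  b(6) = 29,  b(7) = 13,  b(8) = 25,  b(9) = 1,  b(10) = 33,  b(11) = 25,  b(12) = 17.
The sequence repeats with period 10.
(433 - 1) mod 10 = 2, so b(433) = b(3) = 21.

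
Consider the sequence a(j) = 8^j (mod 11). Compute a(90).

1

Computing terms: a(0) = 1, a(1) = 8, a(2) = 9, a(3) = 6, a(4) = 4, a(5) = 10, a(6) = 3, a(7) = 2, a(8) = 5, a(9) = 7, a(10) = 1.
The sequence repeats with period 10.
So a(90) = a(0 + ((90-0) mod 10)) = a(0) = 1.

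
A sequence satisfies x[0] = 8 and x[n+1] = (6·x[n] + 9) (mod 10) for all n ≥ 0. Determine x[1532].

1

Computing terms: x[0] = 8; x[1] = 7; x[2] = 1; x[3] = 5; x[4] = 9; x[5] = 3; x[6] = 7.
Since x[6] = x[1] = 7, the sequence is eventually periodic: after a pre-period of length 1 it cycles with period 5.
For n ≥ 1, x[n] depends only on (n - 1) mod 5. (1532 - 1) mod 5 = 1, so x[1532] = x[2] = 1.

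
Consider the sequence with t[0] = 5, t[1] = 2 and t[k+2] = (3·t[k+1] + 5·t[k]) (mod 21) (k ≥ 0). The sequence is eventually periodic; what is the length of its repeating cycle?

12

t[0] = 5; t[1] = 2; t[2] = 10; t[3] = 19; t[4] = 2; t[5] = 17; t[6] = 19; t[7] = 16; t[8] = 17; t[9] = 5; t[10] = 16; t[11] = 10; t[12] = 5; t[13] = 2.
The sequence repeats with period 12.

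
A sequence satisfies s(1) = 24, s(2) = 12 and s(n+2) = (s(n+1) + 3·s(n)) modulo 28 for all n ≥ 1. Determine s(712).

Listing terms: s(1) = 24,  s(2) = 12,  s(3) = 0,  s(4) = 8,  s(5) = 8,  s(6) = 4,  s(7) = 0,  s(8) = 12,  s(9) = 12,  s(10) = 20,  s(11) = 0,  s(12) = 4,  s(13) = 4,  s(14) = 16,  s(15) = 0,  s(16) = 20,  s(17) = 20,  s(18) = 24,  s(19) = 0,  s(20) = 16,  s(21) = 16,  s(22) = 8,  s(23) = 0,  s(24) = 24,  s(25) = 24,  s(26) = 12.
Since (s(25), s(26)) = (s(1), s(2)) = (24, 12) (two consecutive terms determine the rest), the sequence is periodic with period 24.
So s(712) = s(1 + ((712-1) mod 24)) = s(16) = 20.

20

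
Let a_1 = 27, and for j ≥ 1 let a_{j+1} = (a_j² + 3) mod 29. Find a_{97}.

We have a_1 = 27,  a_2 = 7,  a_3 = 23,  a_4 = 10,  a_5 = 16,  a_6 = 27.
Since a_6 = a_1 = 27, the sequence is periodic with period 5.
(97 - 1) mod 5 = 1, so a_{97} = a_2 = 7.

7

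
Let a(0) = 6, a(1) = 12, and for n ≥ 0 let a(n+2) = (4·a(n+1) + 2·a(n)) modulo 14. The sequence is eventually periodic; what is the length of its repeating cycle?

Computing terms: a(0) = 6; a(1) = 12; a(2) = 4; a(3) = 12; a(4) = 0; a(5) = 10; a(6) = 12; a(7) = 12; a(8) = 2; a(9) = 4; a(10) = 6; a(11) = 4; a(12) = 0; a(13) = 8; a(14) = 4; a(15) = 4; a(16) = 10; a(17) = 6; a(18) = 2; a(19) = 6; a(20) = 0; a(21) = 12; a(22) = 6; a(23) = 6; a(24) = 8; a(25) = 2; a(26) = 10; a(27) = 2; a(28) = 0; a(29) = 4; a(30) = 2; a(31) = 2; a(32) = 12; a(33) = 10; a(34) = 8; a(35) = 10; a(36) = 0; a(37) = 6; a(38) = 10; a(39) = 10; a(40) = 4; a(41) = 8; a(42) = 12; a(43) = 8; a(44) = 0; a(45) = 2; a(46) = 8; a(47) = 8; a(48) = 6; a(49) = 12.
The sequence repeats with period 48.

48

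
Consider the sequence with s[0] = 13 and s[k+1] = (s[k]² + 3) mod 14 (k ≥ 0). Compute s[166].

3

Listing terms: s[0] = 13,  s[1] = 4,  s[2] = 5,  s[3] = 0,  s[4] = 3,  s[5] = 12,  s[6] = 7,  s[7] = 10,  s[8] = 5.
Since s[8] = s[2] = 5, the sequence is eventually periodic: after a pre-period of length 2 it cycles with period 6.
For k ≥ 2, s[k] depends only on (k - 2) mod 6. (166 - 2) mod 6 = 2, so s[166] = s[4] = 3.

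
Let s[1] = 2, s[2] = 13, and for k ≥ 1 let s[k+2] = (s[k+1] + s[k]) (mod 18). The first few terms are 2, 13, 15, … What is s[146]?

Listing terms: s[1] = 2; s[2] = 13; s[3] = 15; s[4] = 10; s[5] = 7; s[6] = 17; s[7] = 6; s[8] = 5; s[9] = 11; s[10] = 16; s[11] = 9; s[12] = 7; s[13] = 16; s[14] = 5; s[15] = 3; s[16] = 8; s[17] = 11; s[18] = 1; s[19] = 12; s[20] = 13; s[21] = 7; s[22] = 2; s[23] = 9; s[24] = 11; s[25] = 2; s[26] = 13.
The sequence repeats with period 24.
So s[146] = s[1 + ((146-1) mod 24)] = s[2] = 13.

13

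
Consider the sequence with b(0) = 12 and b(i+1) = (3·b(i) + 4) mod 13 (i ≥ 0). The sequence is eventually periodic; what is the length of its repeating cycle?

3

Listing terms: b(0) = 12, b(1) = 1, b(2) = 7, b(3) = 12.
The sequence repeats with period 3.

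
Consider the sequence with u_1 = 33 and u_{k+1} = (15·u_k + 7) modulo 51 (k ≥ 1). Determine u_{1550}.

Listing terms: u_1 = 33, u_2 = 43, u_3 = 40, u_4 = 46, u_5 = 34, u_6 = 7, u_7 = 10, u_8 = 4, u_9 = 16, u_{10} = 43.
Since u_{10} = u_2 = 43, the sequence is eventually periodic: after a pre-period of length 1 it cycles with period 8.
For k ≥ 2, u_k depends only on (k - 2) mod 8. (1550 - 2) mod 8 = 4, so u_{1550} = u_6 = 7.

7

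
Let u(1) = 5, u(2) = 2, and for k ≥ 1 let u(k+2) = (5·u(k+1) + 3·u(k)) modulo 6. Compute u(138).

We have u(1) = 5,  u(2) = 2,  u(3) = 1,  u(4) = 5,  u(5) = 4,  u(6) = 5,  u(7) = 1,  u(8) = 2,  u(9) = 1.
Since (u(8), u(9)) = (u(2), u(3)) = (2, 1) (two consecutive terms determine the rest), the sequence is eventually periodic: after a pre-period of length 1 it cycles with period 6.
For k ≥ 2, u(k) depends only on (k - 2) mod 6. (138 - 2) mod 6 = 4, so u(138) = u(6) = 5.

5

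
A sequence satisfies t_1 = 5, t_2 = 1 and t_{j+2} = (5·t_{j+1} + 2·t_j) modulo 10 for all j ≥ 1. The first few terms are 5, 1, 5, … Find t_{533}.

5

We have t_1 = 5,  t_2 = 1,  t_3 = 5,  t_4 = 7,  t_5 = 5,  t_6 = 9,  t_7 = 5,  t_8 = 3,  t_9 = 5,  t_{10} = 1.
Since (t_9, t_{10}) = (t_1, t_2) = (5, 1) (two consecutive terms determine the rest), the sequence is periodic with period 8.
So t_{533} = t_{1 + ((533-1) mod 8)} = t_5 = 5.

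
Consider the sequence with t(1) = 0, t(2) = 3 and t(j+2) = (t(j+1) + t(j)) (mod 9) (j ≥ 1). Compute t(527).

6

Listing terms: t(1) = 0; t(2) = 3; t(3) = 3; t(4) = 6; t(5) = 0; t(6) = 6; t(7) = 6; t(8) = 3; t(9) = 0; t(10) = 3.
Since (t(9), t(10)) = (t(1), t(2)) = (0, 3) (two consecutive terms determine the rest), the sequence is periodic with period 8.
So t(527) = t(1 + ((527-1) mod 8)) = t(7) = 6.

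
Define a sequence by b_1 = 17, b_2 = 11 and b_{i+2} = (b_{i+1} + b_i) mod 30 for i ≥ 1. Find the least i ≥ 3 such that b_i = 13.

11

Computing terms: b_1 = 17, b_2 = 11, b_3 = 28, b_4 = 9, b_5 = 7, b_6 = 16, b_7 = 23, b_8 = 9, b_9 = 2, b_{10} = 11, b_{11} = 13, b_{12} = 24, b_{13} = 7, b_{14} = 1, b_{15} = 8, b_{16} = 9, b_{17} = 17, b_{18} = 26, b_{19} = 13, b_{20} = 9, b_{21} = 22, b_{22} = 1, b_{23} = 23, b_{24} = 24, b_{25} = 17, b_{26} = 11.
The sequence repeats with period 24.
The value 13 first appears (with i ≥ 3) at b_{11}.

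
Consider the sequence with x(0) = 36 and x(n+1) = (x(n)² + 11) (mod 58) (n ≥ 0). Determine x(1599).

33

Computing terms: x(0) = 36,  x(1) = 31,  x(2) = 44,  x(3) = 33,  x(4) = 56,  x(5) = 15,  x(6) = 4,  x(7) = 27,  x(8) = 44.
Since x(8) = x(2) = 44, the sequence is eventually periodic: after a pre-period of length 2 it cycles with period 6.
For n ≥ 2, x(n) depends only on (n - 2) mod 6. (1599 - 2) mod 6 = 1, so x(1599) = x(3) = 33.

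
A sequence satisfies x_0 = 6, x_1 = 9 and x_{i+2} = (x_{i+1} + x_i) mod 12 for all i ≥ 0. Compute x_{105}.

0

x_0 = 6,  x_1 = 9,  x_2 = 3,  x_3 = 0,  x_4 = 3,  x_5 = 3,  x_6 = 6,  x_7 = 9.
Since (x_6, x_7) = (x_0, x_1) = (6, 9) (two consecutive terms determine the rest), the sequence is periodic with period 6.
(105 - 0) mod 6 = 3, so x_{105} = x_3 = 0.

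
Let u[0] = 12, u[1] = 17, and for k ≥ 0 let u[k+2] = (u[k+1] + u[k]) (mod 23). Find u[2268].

Listing terms: u[0] = 12; u[1] = 17; u[2] = 6; u[3] = 0; u[4] = 6; u[5] = 6; u[6] = 12; u[7] = 18; u[8] = 7; u[9] = 2; u[10] = 9; u[11] = 11; u[12] = 20; u[13] = 8; u[14] = 5; u[15] = 13; u[16] = 18; u[17] = 8; u[18] = 3; u[19] = 11; u[20] = 14; u[21] = 2; u[22] = 16; u[23] = 18; u[24] = 11; u[25] = 6; u[26] = 17; u[27] = 0; u[28] = 17; u[29] = 17; u[30] = 11; u[31] = 5; u[32] = 16; u[33] = 21; u[34] = 14; u[35] = 12; u[36] = 3; u[37] = 15; u[38] = 18; u[39] = 10; u[40] = 5; u[41] = 15; u[42] = 20; u[43] = 12; u[44] = 9; u[45] = 21; u[46] = 7; u[47] = 5; u[48] = 12; u[49] = 17.
Since (u[48], u[49]) = (u[0], u[1]) = (12, 17) (two consecutive terms determine the rest), the sequence is periodic with period 48.
(2268 - 0) mod 48 = 12, so u[2268] = u[12] = 20.

20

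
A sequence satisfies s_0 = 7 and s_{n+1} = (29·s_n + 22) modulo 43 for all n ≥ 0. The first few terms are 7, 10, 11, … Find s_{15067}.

s_0 = 7, s_1 = 10, s_2 = 11, s_3 = 40, s_4 = 21, s_5 = 29, s_6 = 3, s_7 = 23, s_8 = 1, s_9 = 8, s_{10} = 39, s_{11} = 35, s_{12} = 5, s_{13} = 38, s_{14} = 6, s_{15} = 24, s_{16} = 30, s_{17} = 32, s_{18} = 4, s_{19} = 9, s_{20} = 25, s_{21} = 16, s_{22} = 13, s_{23} = 12, s_{24} = 26, s_{25} = 2, s_{26} = 37, s_{27} = 20, s_{28} = 0, s_{29} = 22, s_{30} = 15, s_{31} = 27, s_{32} = 31, s_{33} = 18, s_{34} = 28, s_{35} = 17, s_{36} = 42, s_{37} = 36, s_{38} = 34, s_{39} = 19, s_{40} = 14, s_{41} = 41, s_{42} = 7.
The sequence repeats with period 42.
So s_{15067} = s_{0 + ((15067-0) mod 42)} = s_{31} = 27.

27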